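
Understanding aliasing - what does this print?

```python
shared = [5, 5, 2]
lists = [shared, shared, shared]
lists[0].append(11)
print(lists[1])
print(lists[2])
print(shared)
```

Key concept: list of same reference.
Step by step:
`shared = [5, 5, 2]` → shared = [5, 5, 2]
`lists = [shared, shared, shared]` → lists = [[5, 5, 2], [5, 5, 2], [5, 5, 2]]
`lists[0].append(11)` → shared = [5, 5, 2, 11]; lists = [[5, 5, 2, 11], [5, 5, 2, 11], [5, 5, 2, 11]]
`print(lists[1])` → prints [5, 5, 2, 11]
`print(lists[2])` → prints [5, 5, 2, 11]
`print(shared)` → prints [5, 5, 2, 11]

Answer:
[5, 5, 2, 11]
[5, 5, 2, 11]
[5, 5, 2, 11]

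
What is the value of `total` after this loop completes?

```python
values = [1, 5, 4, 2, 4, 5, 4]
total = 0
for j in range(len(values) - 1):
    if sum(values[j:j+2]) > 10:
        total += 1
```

Count windows with sum > 10
`total` takes the values: 0

Answer: 0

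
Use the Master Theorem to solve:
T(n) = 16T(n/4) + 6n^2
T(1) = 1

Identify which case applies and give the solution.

a=16, b=4, f(n)=6n^2. log_4(16) = 2. Since c=2 = 2, Case 2 applies: T(n) = Θ(n^log_b(a) · log n) = O(n^2 log n).

Answer: O(n^2 log n) - Case 2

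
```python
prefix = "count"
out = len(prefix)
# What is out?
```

Trace:
`prefix = "count"` → prefix = 'count'
`out = len(prefix)` → out = 5
So out = 5

Answer: 5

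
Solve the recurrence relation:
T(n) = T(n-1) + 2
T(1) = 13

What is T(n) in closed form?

Unrolling: T(n) = T(1) + 2·(n-1) = 13 + 2(n-1) = 2n + 11.

Answer: T(n) = 2n + 11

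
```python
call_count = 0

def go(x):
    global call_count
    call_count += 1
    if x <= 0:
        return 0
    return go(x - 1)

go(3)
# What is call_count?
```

Linear recursion stepping by 1: 4 calls from x=3 down to ≤0.

Answer: 4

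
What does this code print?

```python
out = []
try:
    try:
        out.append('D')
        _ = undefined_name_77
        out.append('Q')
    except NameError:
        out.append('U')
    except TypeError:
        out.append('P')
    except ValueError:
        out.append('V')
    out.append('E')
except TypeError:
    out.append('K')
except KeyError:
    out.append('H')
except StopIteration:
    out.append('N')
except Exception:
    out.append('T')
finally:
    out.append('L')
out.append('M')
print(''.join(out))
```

Execution trace: 'D' (inner try body) → 'U' (inner except NameError) → 'E' (try body, no exception) → 'L' (finally) → 'M' (after the try/except). Output: DUELM

Answer: DUELM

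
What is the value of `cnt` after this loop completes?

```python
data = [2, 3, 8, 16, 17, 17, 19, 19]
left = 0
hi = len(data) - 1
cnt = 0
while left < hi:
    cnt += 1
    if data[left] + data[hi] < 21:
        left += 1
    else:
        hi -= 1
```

Steps to find pair summing to 21
`cnt` takes the values: 0 → 1 → 2 → 3 → 4 → 5 → 6 → 7

Answer: 7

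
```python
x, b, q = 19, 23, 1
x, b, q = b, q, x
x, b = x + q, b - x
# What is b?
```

Trace:
`x, b, q = 19, 23, 1` → x = 19; b = 23; q = 1
`x, b, q = b, q, x` → x = 23; b = 1; q = 19
`x, b = x + q, b - x` → x = 42; b = -22
So b = -22

Answer: -22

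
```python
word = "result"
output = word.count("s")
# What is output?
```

Trace:
`word = "result"` → word = 'result'
`output = word.count("s")` → output = 1
So output = 1

Answer: 1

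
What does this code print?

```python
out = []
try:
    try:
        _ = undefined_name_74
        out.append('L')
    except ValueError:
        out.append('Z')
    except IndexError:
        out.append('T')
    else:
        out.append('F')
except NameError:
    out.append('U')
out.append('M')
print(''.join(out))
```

Execution trace: 'U' (outer except NameError) → 'M' (after the try/except). Output: UM

Answer: UM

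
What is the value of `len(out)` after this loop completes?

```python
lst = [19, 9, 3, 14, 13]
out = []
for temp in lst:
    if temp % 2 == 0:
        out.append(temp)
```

Count even numbers in [19, 9, 3, 14, 13]
`out` takes the values: [] → [14]
So `len(out)` = 1

Answer: 1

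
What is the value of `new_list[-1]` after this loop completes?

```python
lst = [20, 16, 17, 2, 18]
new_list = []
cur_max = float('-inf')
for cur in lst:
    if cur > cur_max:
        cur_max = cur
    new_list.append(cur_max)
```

Running max ends at 20
`new_list` takes the values: [] → [20] → [20, 20] → [20, 20, 20] → [20, 20, 20, 20] → [20, 20, 20, 20, 20]
So `new_list[-1]` = 20

Answer: 20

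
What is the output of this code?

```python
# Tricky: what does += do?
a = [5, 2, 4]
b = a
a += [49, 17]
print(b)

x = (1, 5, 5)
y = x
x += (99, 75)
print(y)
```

Key concept: += behavior differs for mutable vs immutable.
Step by step:
`a = [5, 2, 4]` → a = [5, 2, 4]
`b = a` → b = [5, 2, 4] (same object as a)
`a += [49, 17]` → a = [5, 2, 4, 49, 17] (same object as b); b = [5, 2, 4, 49, 17] (same object as a)
`print(b)` → prints [5, 2, 4, 49, 17]
`x = (1, 5, 5)` → x = (1, 5, 5)
`y = x` → y = (1, 5, 5)
`x += (99, 75)` → x = (1, 5, 5, 99, 75)
`print(y)` → prints (1, 5, 5)

Answer:
[5, 2, 4, 49, 17]
(1, 5, 5)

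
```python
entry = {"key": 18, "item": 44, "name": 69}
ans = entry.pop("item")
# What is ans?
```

Trace:
`entry = {"key": 18, "item": 44, "name": 69}` → entry = {'key': 18, 'item': 44, 'name': 69}
`ans = entry.pop("item")` → entry = {'key': 18, 'name': 69}; ans = 44
So ans = 44

Answer: 44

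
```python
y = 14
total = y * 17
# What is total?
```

Trace:
`y = 14` → y = 14
`total = y * 17` → total = 238
So total = 238

Answer: 238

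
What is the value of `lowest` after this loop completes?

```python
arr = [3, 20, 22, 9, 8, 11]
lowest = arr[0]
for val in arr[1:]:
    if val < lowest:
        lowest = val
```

Minimum of [3, 20, 22, 9, 8, 11]
`lowest` takes the values: 3

Answer: 3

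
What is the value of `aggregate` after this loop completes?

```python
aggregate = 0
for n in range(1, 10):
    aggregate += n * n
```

Sum of squares 1² to 9² = 285
`aggregate` takes the values: 0 → 1 → 5 → 14 → 30 → 55 → 91 → 140 → 204 → 285

Answer: 285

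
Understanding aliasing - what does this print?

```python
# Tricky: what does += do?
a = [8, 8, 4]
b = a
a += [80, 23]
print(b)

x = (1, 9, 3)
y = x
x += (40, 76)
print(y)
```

Key concept: += behavior differs for mutable vs immutable.
Step by step:
`a = [8, 8, 4]` → a = [8, 8, 4]
`b = a` → b = [8, 8, 4] (same object as a)
`a += [80, 23]` → a = [8, 8, 4, 80, 23] (same object as b); b = [8, 8, 4, 80, 23] (same object as a)
`print(b)` → prints [8, 8, 4, 80, 23]
`x = (1, 9, 3)` → x = (1, 9, 3)
`y = x` → y = (1, 9, 3)
`x += (40, 76)` → x = (1, 9, 3, 40, 76)
`print(y)` → prints (1, 9, 3)

Answer:
[8, 8, 4, 80, 23]
(1, 9, 3)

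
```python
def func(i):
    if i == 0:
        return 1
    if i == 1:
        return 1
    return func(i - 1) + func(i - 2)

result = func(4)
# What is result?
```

Build up from base cases: func(0)=1, func(1)=1, func(2)=2, func(3)=3, func(4)=5

Answer: 5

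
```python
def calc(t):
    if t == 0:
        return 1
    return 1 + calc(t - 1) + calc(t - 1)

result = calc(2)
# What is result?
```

calc(t) = 1 + 2·calc(t-1), calc(0)=1. Closed form: (1+1)·2^2 - 1 = 7.

Answer: 7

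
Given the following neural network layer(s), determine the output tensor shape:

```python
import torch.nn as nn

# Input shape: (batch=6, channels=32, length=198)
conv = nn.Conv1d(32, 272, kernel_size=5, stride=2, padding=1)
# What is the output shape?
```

Input: (6, 32, 198) -> Output: (6, 272, 98)

Answer: (6, 272, 98)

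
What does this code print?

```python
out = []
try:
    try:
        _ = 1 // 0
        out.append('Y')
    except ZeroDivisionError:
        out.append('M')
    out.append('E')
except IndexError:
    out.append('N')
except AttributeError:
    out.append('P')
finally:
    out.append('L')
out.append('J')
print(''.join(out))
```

Execution trace: 'M' (inner except ZeroDivisionError) → 'E' (try body, no exception) → 'L' (finally) → 'J' (after the try/except). Output: MELJ

Answer: MELJ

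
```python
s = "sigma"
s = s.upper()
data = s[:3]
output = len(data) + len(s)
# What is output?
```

Trace:
`s = "sigma"` → s = 'sigma'
`s = s.upper()` → s = 'SIGMA'
`data = s[:3]` → data = 'SIG'
`output = len(data) + len(s)` → output = 8
So output = 8

Answer: 8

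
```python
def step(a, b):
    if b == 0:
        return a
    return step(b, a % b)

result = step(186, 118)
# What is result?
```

step(186, 118) -> step(118, 68) -> step(68, 50) -> step(50, 18) -> step(18, 14) -> step(14, 4) -> step(4, 2) -> step(2, 0) -> 2

Answer: 2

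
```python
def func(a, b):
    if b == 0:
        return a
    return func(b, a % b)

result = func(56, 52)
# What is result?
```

func(56, 52) -> func(52, 4) -> func(4, 0) -> 4

Answer: 4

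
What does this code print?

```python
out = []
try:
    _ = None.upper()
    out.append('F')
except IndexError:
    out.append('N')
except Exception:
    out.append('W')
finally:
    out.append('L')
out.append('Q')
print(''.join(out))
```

Execution trace: 'W' (except Exception) → 'L' (finally) → 'Q' (after the try/except). Output: WLQ

Answer: WLQ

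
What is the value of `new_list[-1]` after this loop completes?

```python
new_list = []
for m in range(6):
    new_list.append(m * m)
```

Last element of squares 0 to 5
`new_list` takes the values: [] → [0] → [0, 1] → [0, 1, 4] → [0, 1, 4, 9] → [0, 1, 4, 9, 16] → [0, 1, 4, 9, 16, 25]
So `new_list[-1]` = 25

Answer: 25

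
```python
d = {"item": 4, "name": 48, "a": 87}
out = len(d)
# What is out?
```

Trace:
`d = {"item": 4, "name": 48, "a": 87}` → d = {'item': 4, 'name': 48, 'a': 87}
`out = len(d)` → out = 3
So out = 3

Answer: 3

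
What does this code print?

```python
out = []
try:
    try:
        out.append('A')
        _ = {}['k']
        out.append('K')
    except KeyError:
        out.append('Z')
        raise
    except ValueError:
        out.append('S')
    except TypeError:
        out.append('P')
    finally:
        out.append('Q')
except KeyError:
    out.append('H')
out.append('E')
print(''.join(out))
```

Execution trace: 'A' (inner try body) → 'Z' (inner except KeyError) → 'Q' (inner finally) → 'H' (outer except KeyError) → 'E' (after the try/except). Output: AZQHE

Answer: AZQHE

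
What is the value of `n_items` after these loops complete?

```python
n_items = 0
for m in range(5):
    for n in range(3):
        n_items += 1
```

5 * 3 = 15
`n_items` takes the values: 0 → 1 → 2 → 3 → 4 → 5 → 6 → 7 → 8 → 9 → 10 → 11 → 12 → 13 → 14 → 15

Answer: 15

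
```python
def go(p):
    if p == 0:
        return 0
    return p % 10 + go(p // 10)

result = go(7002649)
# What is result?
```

Sum of digits of 7002649: 9 + 4 + 6 + 2 + 0 + 0 + 7 = 28

Answer: 28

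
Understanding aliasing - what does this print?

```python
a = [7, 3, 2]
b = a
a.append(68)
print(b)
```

Key concept: basic list aliasing.
Step by step:
`a = [7, 3, 2]` → a = [7, 3, 2]
`b = a` → b = [7, 3, 2] (same object as a)
`a.append(68)` → a = [7, 3, 2, 68] (same object as b); b = [7, 3, 2, 68] (same object as a)
`print(b)` → prints [7, 3, 2, 68]

Answer: [7, 3, 2, 68]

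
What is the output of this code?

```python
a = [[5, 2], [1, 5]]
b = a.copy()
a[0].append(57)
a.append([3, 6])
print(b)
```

Key concept: shallow copy with nested lists.
Step by step:
`a = [[5, 2], [1, 5]]` → a = [[5, 2], [1, 5]]
`b = a.copy()` → b = [[5, 2], [1, 5]]
`a[0].append(57)` → a = [[5, 2, 57], [1, 5]]; b = [[5, 2, 57], [1, 5]]
`a.append([3, 6])` → a = [[5, 2, 57], [1, 5], [3, 6]]
`print(b)` → prints [[5, 2, 57], [1, 5]]

Answer: [[5, 2, 57], [1, 5]]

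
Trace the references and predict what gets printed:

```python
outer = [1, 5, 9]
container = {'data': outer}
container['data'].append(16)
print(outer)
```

Key concept: dict holds reference to list.
Step by step:
`outer = [1, 5, 9]` → outer = [1, 5, 9]
`container = {'data': outer}` → container = {'data': [1, 5, 9]}
`container['data'].append(16)` → outer = [1, 5, 9, 16]; container = {'data': [1, 5, 9, 16]}
`print(outer)` → prints [1, 5, 9, 16]

Answer: [1, 5, 9, 16]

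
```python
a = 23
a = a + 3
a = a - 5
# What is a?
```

Trace:
`a = 23` → a = 23
`a = a + 3` → a = 26
`a = a - 5` → a = 21
So a = 21

Answer: 21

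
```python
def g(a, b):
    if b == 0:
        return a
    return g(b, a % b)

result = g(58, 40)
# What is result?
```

g(58, 40) -> g(40, 18) -> g(18, 4) -> g(4, 2) -> g(2, 0) -> 2

Answer: 2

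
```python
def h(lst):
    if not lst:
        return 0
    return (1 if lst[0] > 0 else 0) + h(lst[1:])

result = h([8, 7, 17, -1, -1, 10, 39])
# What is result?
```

Count of positive elements in [8, 7, 17, -1, -1, 10, 39] = 5

Answer: 5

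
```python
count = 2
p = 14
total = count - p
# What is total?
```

Trace:
`count = 2` → count = 2
`p = 14` → p = 14
`total = count - p` → total = -12
So total = -12

Answer: -12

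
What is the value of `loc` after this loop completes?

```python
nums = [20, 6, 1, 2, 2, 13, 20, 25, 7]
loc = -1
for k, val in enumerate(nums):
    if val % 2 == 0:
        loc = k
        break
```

First even number index in [20, 6, 1, 2, 2, 13, 20, 25, 7]
`loc` takes the values: -1 → 0

Answer: 0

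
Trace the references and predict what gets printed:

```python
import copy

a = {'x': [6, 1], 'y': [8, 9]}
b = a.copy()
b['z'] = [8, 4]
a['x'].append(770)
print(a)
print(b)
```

Key concept: shallow copy of dict with mutable values.
Step by step:
`a = {'x': [6, 1], 'y': [8, 9]}` → a = {'x': [6, 1], 'y': [8, 9]}
`b = a.copy()` → b = {'x': [6, 1], 'y': [8, 9]}
`b['z'] = [8, 4]` → b = {'x': [6, 1], 'y': [8, 9], 'z': [8, 4]}
`a['x'].append(770)` → a = {'x': [6, 1, 770], 'y': [8, 9]}; b = {'x': [6, 1, 770], 'y': [8, 9], 'z': [8, 4]}
`print(a)` → prints {'x': [6, 1, 770], 'y': [8, 9]}
`print(b)` → prints {'x': [6, 1, 770], 'y': [8, 9], 'z': [8, 4]}

Answer:
{'x': [6, 1, 770], 'y': [8, 9]}
{'x': [6, 1, 770], 'y': [8, 9], 'z': [8, 4]}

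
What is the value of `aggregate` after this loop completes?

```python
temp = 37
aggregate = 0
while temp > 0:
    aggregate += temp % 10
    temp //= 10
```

Sum digits of 37
`aggregate` takes the values: 0 → 7 → 10

Answer: 10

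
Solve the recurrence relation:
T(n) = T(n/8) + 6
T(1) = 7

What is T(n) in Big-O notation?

Each step divides n by 8 and adds 6. After log_8(n) steps we reach T(1)=7. So T(n) = 6·log_8(n) + 7 = O(log n).

Answer: O(log n)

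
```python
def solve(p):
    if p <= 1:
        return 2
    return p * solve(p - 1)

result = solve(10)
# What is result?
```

solve(10) = 10 * 9 * 8 * 7 * 6 * 5 * 4 * 3 * 2 * 2 = 7257600

Answer: 7257600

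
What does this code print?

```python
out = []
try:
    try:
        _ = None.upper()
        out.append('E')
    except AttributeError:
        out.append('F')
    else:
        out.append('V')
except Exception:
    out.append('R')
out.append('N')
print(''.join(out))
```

Execution trace: 'F' (inner except AttributeError) → 'N' (after the try/except). Output: FN

Answer: FN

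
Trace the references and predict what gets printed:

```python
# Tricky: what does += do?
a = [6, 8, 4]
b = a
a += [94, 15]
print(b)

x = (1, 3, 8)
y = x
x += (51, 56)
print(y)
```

Key concept: += behavior differs for mutable vs immutable.
Step by step:
`a = [6, 8, 4]` → a = [6, 8, 4]
`b = a` → b = [6, 8, 4] (same object as a)
`a += [94, 15]` → a = [6, 8, 4, 94, 15] (same object as b); b = [6, 8, 4, 94, 15] (same object as a)
`print(b)` → prints [6, 8, 4, 94, 15]
`x = (1, 3, 8)` → x = (1, 3, 8)
`y = x` → y = (1, 3, 8)
`x += (51, 56)` → x = (1, 3, 8, 51, 56)
`print(y)` → prints (1, 3, 8)

Answer:
[6, 8, 4, 94, 15]
(1, 3, 8)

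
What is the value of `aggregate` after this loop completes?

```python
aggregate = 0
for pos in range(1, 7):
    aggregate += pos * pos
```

Sum of squares 1² to 6² = 91
`aggregate` takes the values: 0 → 1 → 5 → 14 → 30 → 55 → 91

Answer: 91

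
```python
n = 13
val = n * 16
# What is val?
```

Trace:
`n = 13` → n = 13
`val = n * 16` → val = 208
So val = 208

Answer: 208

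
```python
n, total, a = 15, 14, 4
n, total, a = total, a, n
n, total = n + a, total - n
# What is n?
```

Trace:
`n, total, a = 15, 14, 4` → n = 15; total = 14; a = 4
`n, total, a = total, a, n` → n = 14; total = 4; a = 15
`n, total = n + a, total - n` → n = 29; total = -10
So n = 29

Answer: 29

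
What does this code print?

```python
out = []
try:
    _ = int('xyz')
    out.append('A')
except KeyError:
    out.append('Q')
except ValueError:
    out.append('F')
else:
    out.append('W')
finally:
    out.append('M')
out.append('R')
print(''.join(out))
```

Execution trace: 'F' (except ValueError) → 'M' (finally) → 'R' (after the try/except). Output: FMR

Answer: FMR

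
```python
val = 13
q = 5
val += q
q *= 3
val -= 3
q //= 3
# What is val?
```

Trace:
`val = 13` → val = 13
`q = 5` → q = 5
`val += q` → val = 18
`q *= 3` → q = 15
`val -= 3` → val = 15
`q //= 3` → q = 5
So val = 15

Answer: 15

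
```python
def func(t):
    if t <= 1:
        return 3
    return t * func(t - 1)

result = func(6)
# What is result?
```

func(6) = 6 * 5 * 4 * 3 * 2 * 3 = 2160

Answer: 2160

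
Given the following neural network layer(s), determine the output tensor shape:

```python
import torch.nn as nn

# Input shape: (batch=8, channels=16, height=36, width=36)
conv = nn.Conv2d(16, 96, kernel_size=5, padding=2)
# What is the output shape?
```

Input: (8, 16, 36, 36) -> Output: (8, 96, 36, 36)

Answer: (8, 96, 36, 36)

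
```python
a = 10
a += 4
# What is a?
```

Trace:
`a = 10` → a = 10
`a += 4` → a = 14
So a = 14

Answer: 14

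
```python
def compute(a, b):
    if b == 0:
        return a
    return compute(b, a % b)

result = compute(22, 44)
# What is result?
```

compute(22, 44) -> compute(44, 22) -> compute(22, 0) -> 22

Answer: 22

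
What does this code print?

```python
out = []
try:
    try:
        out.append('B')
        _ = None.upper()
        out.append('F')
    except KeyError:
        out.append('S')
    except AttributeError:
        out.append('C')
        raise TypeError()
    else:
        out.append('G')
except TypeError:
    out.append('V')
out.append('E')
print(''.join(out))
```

Execution trace: 'B' (inner try body) → 'C' (inner except AttributeError) → 'V' (outer except TypeError) → 'E' (after the try/except). Output: BCVE

Answer: BCVE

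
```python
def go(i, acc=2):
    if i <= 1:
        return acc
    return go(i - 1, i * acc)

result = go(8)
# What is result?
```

Accumulator trace (n, acc): (8, 2) -> (7, 16) -> (6, 112) -> (5, 672) -> (4, 3360) -> (3, 13440) -> (2, 40320) -> (1, 80640) -> return 80640

Answer: 80640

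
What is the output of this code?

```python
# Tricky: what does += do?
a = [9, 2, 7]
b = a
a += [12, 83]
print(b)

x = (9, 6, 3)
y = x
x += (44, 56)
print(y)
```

Key concept: += behavior differs for mutable vs immutable.
Step by step:
`a = [9, 2, 7]` → a = [9, 2, 7]
`b = a` → b = [9, 2, 7] (same object as a)
`a += [12, 83]` → a = [9, 2, 7, 12, 83] (same object as b); b = [9, 2, 7, 12, 83] (same object as a)
`print(b)` → prints [9, 2, 7, 12, 83]
`x = (9, 6, 3)` → x = (9, 6, 3)
`y = x` → y = (9, 6, 3)
`x += (44, 56)` → x = (9, 6, 3, 44, 56)
`print(y)` → prints (9, 6, 3)

Answer:
[9, 2, 7, 12, 83]
(9, 6, 3)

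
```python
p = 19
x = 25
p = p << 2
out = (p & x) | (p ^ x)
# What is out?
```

Trace:
`p = 19` → p = 19
`x = 25` → x = 25
`p = p << 2` → p = 76
`out = (p & x) | (p ^ x)` → out = 93
So out = 93

Answer: 93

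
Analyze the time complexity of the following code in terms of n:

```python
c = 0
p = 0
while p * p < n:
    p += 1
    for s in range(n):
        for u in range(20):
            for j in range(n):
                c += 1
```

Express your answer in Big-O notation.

Each loop level contributes: √n × n × 1 × n. Multiplying the contributions gives O(n^2√n).

Answer: O(n^2√n)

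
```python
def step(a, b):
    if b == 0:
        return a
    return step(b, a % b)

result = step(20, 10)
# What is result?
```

step(20, 10) -> step(10, 0) -> 10

Answer: 10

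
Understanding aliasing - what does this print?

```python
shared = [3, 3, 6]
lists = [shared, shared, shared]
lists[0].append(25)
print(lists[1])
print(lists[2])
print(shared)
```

Key concept: list of same reference.
Step by step:
`shared = [3, 3, 6]` → shared = [3, 3, 6]
`lists = [shared, shared, shared]` → lists = [[3, 3, 6], [3, 3, 6], [3, 3, 6]]
`lists[0].append(25)` → shared = [3, 3, 6, 25]; lists = [[3, 3, 6, 25], [3, 3, 6, 25], [3, 3, 6, 25]]
`print(lists[1])` → prints [3, 3, 6, 25]
`print(lists[2])` → prints [3, 3, 6, 25]
`print(shared)` → prints [3, 3, 6, 25]

Answer:
[3, 3, 6, 25]
[3, 3, 6, 25]
[3, 3, 6, 25]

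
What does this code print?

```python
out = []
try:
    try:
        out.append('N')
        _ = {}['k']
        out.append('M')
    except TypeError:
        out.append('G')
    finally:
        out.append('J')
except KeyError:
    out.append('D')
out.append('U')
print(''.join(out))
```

Execution trace: 'N' (try body) → 'J' (finally) → 'D' (outer except KeyError) → 'U' (after the try/except). Output: NJDU

Answer: NJDU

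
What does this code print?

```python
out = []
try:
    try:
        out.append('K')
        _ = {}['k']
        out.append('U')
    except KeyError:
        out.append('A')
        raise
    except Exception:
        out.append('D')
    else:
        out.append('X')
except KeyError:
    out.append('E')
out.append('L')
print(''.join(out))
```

Execution trace: 'K' (try body) → 'A' (except KeyError) → 'E' (outer except KeyError) → 'L' (after the try/except). Output: KAEL

Answer: KAEL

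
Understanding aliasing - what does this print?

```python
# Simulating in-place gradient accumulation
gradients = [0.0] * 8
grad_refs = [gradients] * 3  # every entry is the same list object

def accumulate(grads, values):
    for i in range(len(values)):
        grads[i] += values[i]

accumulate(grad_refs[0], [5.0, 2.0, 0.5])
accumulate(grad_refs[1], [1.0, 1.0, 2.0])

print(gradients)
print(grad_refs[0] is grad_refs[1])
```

Key concept: gradient accumulation aliasing.
Step by step:
`gradients = [0.0] * 8` → gradients = [0.0, 0.0, 0.0, 0.0, 0.0, 0.0, 0.0, 0.0]
`grad_refs = [gradients] * 3` → grad_refs = [[0.0, 0.0, 0.0, 0.0, 0.0, 0.0, 0.0, 0.0], [0.0, 0.0, 0.0, 0.0, 0.0, 0.0, 0.0, 0.0], [0.0, 0.0, 0.0, 0.0, 0.0, 0.0, 0.0, 0.0]]
`accumulate(grad_refs[0], [5.0, 2.0, 0.5])` → gradients = [5.0, 2.0, 0.5, 0.0, 0.0, 0.0, 0.0, 0.0]; grad_refs = [[5.0, 2.0, 0.5, 0.0, 0.0, 0.0, 0.0, 0.0], [5.0, 2.0, 0.5, 0.0, 0.0, 0.0, 0.0, 0.0], [5.0, 2.0, 0.5, 0.0, 0.0, 0.0, 0.0, 0.0]]
`accumulate(grad_refs[1], [1.0, 1.0, 2.0])` → gradients = [6.0, 3.0, 2.5, 0.0, 0.0, 0.0, 0.0, 0.0]; grad_refs = [[6.0, 3.0, 2.5, 0.0, 0.0, 0.0, 0.0, 0.0], [6.0, 3.0, 2.5, 0.0, 0.0, 0.0, 0.0, 0.0], [6.0, 3.0, 2.5, 0.0, 0.0, 0.0, 0.0, 0.0]]
`print(gradients)` → prints [6.0, 3.0, 2.5, 0.0, 0.0, 0.0, 0.0, 0.0]
`print(grad_refs[0] is grad_refs[1])` → prints True

Answer:
[6.0, 3.0, 2.5, 0.0, 0.0, 0.0, 0.0, 0.0]
True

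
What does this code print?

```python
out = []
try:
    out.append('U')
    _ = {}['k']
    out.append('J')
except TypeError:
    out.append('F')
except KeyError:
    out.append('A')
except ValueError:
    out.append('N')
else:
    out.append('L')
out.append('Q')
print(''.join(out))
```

Execution trace: 'U' (try body) → 'A' (except KeyError) → 'Q' (after the try/except). Output: UAQ

Answer: UAQ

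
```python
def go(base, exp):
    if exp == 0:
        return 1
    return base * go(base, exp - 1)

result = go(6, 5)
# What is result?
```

go(6, 5) = 6 * 6 * 6 * 6 * 6 = 7776

Answer: 7776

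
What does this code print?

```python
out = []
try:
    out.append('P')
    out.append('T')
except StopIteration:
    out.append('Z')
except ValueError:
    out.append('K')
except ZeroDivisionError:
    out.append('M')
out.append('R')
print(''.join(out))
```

Execution trace: 'P' (try body) → 'T' (try body, no exception) → 'R' (after the try/except). Output: PTR

Answer: PTR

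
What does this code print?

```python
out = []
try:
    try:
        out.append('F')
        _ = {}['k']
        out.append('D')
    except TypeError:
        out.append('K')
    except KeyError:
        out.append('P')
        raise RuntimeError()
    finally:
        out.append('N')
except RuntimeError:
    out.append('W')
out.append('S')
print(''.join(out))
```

Execution trace: 'F' (inner try body) → 'P' (inner except KeyError) → 'N' (inner finally) → 'W' (outer except RuntimeError) → 'S' (after the try/except). Output: FPNWS

Answer: FPNWS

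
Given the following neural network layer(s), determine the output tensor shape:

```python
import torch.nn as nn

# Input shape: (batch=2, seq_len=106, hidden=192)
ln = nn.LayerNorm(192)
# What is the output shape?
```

Input: (2, 106, 192) -> Output: (2, 106, 192)

Answer: (2, 106, 192)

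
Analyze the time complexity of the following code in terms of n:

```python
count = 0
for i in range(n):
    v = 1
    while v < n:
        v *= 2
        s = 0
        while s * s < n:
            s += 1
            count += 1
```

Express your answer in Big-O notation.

Each loop level contributes: n × log n × √n. Multiplying the contributions gives O(n√n log n).

Answer: O(n√n log n)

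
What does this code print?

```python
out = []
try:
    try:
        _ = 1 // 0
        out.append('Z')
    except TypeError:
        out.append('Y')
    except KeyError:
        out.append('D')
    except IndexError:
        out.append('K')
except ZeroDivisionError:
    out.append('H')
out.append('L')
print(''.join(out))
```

Execution trace: 'H' (outer except ZeroDivisionError) → 'L' (after the try/except). Output: HL

Answer: HL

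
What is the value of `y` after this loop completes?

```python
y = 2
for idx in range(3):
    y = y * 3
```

Multiply by 3, 3 times: 2 * 3^3 = 54
`y` takes the values: 2 → 6 → 18 → 54

Answer: 54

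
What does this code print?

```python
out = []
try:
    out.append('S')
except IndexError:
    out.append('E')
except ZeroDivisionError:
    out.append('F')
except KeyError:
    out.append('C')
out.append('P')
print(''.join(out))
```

Execution trace: 'S' (try body, no exception) → 'P' (after the try/except). Output: SP

Answer: SP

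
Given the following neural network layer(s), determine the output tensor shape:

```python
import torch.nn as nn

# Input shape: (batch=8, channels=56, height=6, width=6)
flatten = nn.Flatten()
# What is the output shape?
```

Input: (8, 56, 6, 6) -> Output: (8, 2016)

Answer: (8, 2016)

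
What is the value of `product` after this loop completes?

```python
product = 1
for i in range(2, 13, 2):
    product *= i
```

Product of even numbers 2 to 12
`product` takes the values: 1 → 2 → 8 → 48 → 384 → 3840 → 46080

Answer: 46080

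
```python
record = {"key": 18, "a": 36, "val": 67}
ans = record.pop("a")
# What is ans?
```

Trace:
`record = {"key": 18, "a": 36, "val": 67}` → record = {'key': 18, 'a': 36, 'val': 67}
`ans = record.pop("a")` → record = {'key': 18, 'val': 67}; ans = 36
So ans = 36

Answer: 36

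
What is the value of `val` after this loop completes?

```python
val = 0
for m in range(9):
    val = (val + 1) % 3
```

Increment mod 3, 9 times = 0
`val` takes the values: 0 → 1 → 2 → 0 → 1 → 2 → 0 → 1 → 2 → 0

Answer: 0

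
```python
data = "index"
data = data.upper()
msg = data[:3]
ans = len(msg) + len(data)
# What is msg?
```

Trace:
`data = "index"` → data = 'index'
`data = data.upper()` → data = 'INDEX'
`msg = data[:3]` → msg = 'IND'
`ans = len(msg) + len(data)` → ans = 8
So msg = 'IND'

Answer: 'IND'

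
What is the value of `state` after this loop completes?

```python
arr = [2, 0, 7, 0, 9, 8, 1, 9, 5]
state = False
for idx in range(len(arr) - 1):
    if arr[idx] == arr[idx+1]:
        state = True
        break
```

Check consecutive duplicates in [2, 0, 7, 0, 9, 8, 1, 9, 5]
`state` takes the values: False

Answer: False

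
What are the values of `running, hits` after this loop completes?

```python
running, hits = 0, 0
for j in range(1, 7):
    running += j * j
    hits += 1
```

Sum of squares and count
`running, hits` takes the values: (0, 0) → (1, 0) → (1, 1) → (5, 1) → (5, 2) → (14, 2) → (14, 3) → (30, 3) → (30, 4) → (55, 4) → (55, 5) → (91, 5) → (91, 6)

Answer: 91, 6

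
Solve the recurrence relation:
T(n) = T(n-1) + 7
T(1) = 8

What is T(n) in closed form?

Unrolling: T(n) = T(1) + 7·(n-1) = 8 + 7(n-1) = 7n + 1.

Answer: T(n) = 7n + 1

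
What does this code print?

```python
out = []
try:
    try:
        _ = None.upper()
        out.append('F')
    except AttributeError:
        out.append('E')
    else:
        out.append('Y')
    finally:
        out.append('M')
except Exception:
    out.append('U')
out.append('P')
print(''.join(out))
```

Execution trace: 'E' (inner except AttributeError) → 'M' (inner finally) → 'P' (after the try/except). Output: EMP

Answer: EMP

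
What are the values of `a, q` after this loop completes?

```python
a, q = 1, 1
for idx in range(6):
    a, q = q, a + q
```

Fibonacci: after 6 iterations
`a, q` takes the values: (1, 1) → (1, 2) → (2, 3) → (3, 5) → (5, 8) → (8, 13) → (13, 21)

Answer: 13, 21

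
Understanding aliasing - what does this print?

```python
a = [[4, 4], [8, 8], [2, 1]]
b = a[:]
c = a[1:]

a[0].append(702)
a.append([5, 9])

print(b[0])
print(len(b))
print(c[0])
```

Key concept: slice with nested mutation.
Step by step:
`a = [[4, 4], [8, 8], [2, 1]]` → a = [[4, 4], [8, 8], [2, 1]]
`b = a[:]` → b = [[4, 4], [8, 8], [2, 1]]
`c = a[1:]` → c = [[8, 8], [2, 1]]
`a[0].append(702)` → a = [[4, 4, 702], [8, 8], [2, 1]]; b = [[4, 4, 702], [8, 8], [2, 1]]
`a.append([5, 9])` → a = [[4, 4, 702], [8, 8], [2, 1], [5, 9]]
`print(b[0])` → prints [4, 4, 702]
`print(len(b))` → prints 3
`print(c[0])` → prints [8, 8]

Answer:
[4, 4, 702]
3
[8, 8]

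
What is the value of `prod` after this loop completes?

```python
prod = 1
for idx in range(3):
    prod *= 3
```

3^3 = 27
`prod` takes the values: 1 → 3 → 9 → 27

Answer: 27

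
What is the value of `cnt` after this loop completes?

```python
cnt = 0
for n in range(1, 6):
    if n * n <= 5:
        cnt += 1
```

Count numbers where n² ≤ 5
`cnt` takes the values: 0 → 1 → 2

Answer: 2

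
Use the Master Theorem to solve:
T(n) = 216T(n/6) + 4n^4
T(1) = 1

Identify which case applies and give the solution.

a=216, b=6, f(n)=4n^4. log_6(216) = 3. Since c=4 > 3 and the regularity condition holds (216(n/6)^4 = (216/6^4)n^4 with 216/6^4 < 1), Case 3 applies: T(n) = Θ(f(n)) = O(n^4).

Answer: O(n^4) - Case 3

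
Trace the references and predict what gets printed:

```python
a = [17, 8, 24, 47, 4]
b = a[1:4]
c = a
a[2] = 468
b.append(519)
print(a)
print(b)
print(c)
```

Key concept: slice vs alias.
Step by step:
`a = [17, 8, 24, 47, 4]` → a = [17, 8, 24, 47, 4]
`b = a[1:4]` → b = [8, 24, 47]
`c = a` → c = [17, 8, 24, 47, 4] (same object as a)
`a[2] = 468` → a = [17, 8, 468, 47, 4] (same object as c); c = [17, 8, 468, 47, 4] (same object as a)
`b.append(519)` → b = [8, 24, 47, 519]
`print(a)` → prints [17, 8, 468, 47, 4]
`print(b)` → prints [8, 24, 47, 519]
`print(c)` → prints [17, 8, 468, 47, 4]

Answer:
[17, 8, 468, 47, 4]
[8, 24, 47, 519]
[17, 8, 468, 47, 4]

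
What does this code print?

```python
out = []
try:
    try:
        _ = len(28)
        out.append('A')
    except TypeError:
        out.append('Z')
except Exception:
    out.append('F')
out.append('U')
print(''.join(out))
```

Execution trace: 'Z' (inner except TypeError) → 'U' (after the try/except). Output: ZU

Answer: ZU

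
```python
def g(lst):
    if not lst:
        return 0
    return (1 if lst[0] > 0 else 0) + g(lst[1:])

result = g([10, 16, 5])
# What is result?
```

Count of positive elements in [10, 16, 5] = 3

Answer: 3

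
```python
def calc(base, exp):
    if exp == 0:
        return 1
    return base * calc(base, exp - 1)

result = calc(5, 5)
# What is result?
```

calc(5, 5) = 5 * 5 * 5 * 5 * 5 = 3125

Answer: 3125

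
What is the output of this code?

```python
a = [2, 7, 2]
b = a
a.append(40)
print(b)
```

Key concept: basic list aliasing.
Step by step:
`a = [2, 7, 2]` → a = [2, 7, 2]
`b = a` → b = [2, 7, 2] (same object as a)
`a.append(40)` → a = [2, 7, 2, 40] (same object as b); b = [2, 7, 2, 40] (same object as a)
`print(b)` → prints [2, 7, 2, 40]

Answer: [2, 7, 2, 40]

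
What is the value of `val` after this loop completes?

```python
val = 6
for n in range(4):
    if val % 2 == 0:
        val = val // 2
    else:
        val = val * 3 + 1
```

Collatz-style transformation from 6
`val` takes the values: 6 → 3 → 10 → 5 → 16

Answer: 16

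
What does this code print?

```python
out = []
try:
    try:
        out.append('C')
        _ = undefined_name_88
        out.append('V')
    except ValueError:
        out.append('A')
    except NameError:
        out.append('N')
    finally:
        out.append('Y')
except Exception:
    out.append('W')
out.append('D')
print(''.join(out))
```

Execution trace: 'C' (inner try body) → 'N' (inner except NameError) → 'Y' (inner finally) → 'D' (after the try/except). Output: CNYD

Answer: CNYD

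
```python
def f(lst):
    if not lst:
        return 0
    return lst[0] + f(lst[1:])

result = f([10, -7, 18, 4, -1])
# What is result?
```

10 + (-7) + 18 + 4 + (-1) + 0 = 24

Answer: 24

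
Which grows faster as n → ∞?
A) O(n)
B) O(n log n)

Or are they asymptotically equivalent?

O(n) vs O(n log n): Higher order terms dominate.

Answer: B) O(n log n) grows faster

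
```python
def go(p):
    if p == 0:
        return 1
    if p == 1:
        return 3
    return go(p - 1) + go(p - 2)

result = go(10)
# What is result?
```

Build up from base cases: go(0)=1, go(1)=3, go(2)=4, go(3)=7, go(4)=11, go(5)=18, go(6)=29, ..., go(10)=199

Answer: 199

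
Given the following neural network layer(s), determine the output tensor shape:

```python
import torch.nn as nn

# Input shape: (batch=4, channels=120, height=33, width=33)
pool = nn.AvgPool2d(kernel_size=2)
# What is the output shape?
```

Input: (4, 120, 33, 33) -> Output: (4, 120, 16, 16)

Answer: (4, 120, 16, 16)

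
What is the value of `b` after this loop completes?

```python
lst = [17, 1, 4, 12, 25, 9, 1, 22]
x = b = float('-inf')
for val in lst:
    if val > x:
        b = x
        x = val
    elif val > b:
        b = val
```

Second largest (with repeats) in [17, 1, 4, 12, 25, 9, 1, 22]
`b` takes the values: -inf → 1 → 4 → 12 → 17 → 22

Answer: 22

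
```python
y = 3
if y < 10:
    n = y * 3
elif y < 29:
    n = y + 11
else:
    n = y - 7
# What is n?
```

Trace:
`y = 3` → y = 3
`if y < 10: ...` → y < 10 is True → n = 9
So n = 9

Answer: 9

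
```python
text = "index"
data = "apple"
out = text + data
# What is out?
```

Trace:
`text = "index"` → text = 'index'
`data = "apple"` → data = 'apple'
`out = text + data` → out = 'indexapple'
So out = 'indexapple'

Answer: 'indexapple'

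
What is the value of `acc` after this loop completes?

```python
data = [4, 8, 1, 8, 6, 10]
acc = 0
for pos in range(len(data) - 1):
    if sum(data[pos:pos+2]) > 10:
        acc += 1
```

Count windows with sum > 10
`acc` takes the values: 0 → 1 → 2 → 3

Answer: 3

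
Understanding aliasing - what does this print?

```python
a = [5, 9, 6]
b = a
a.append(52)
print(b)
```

Key concept: basic list aliasing.
Step by step:
`a = [5, 9, 6]` → a = [5, 9, 6]
`b = a` → b = [5, 9, 6] (same object as a)
`a.append(52)` → a = [5, 9, 6, 52] (same object as b); b = [5, 9, 6, 52] (same object as a)
`print(b)` → prints [5, 9, 6, 52]

Answer: [5, 9, 6, 52]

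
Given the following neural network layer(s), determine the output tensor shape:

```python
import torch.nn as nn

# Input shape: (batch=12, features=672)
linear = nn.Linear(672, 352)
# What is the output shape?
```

Input: (12, 672) -> Output: (12, 352)

Answer: (12, 352)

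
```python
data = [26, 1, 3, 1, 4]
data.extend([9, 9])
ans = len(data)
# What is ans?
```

Trace:
`data = [26, 1, 3, 1, 4]` → data = [26, 1, 3, 1, 4]
`data.extend([9, 9])` → data = [26, 1, 3, 1, 4, 9, 9]
`ans = len(data)` → ans = 7
So ans = 7

Answer: 7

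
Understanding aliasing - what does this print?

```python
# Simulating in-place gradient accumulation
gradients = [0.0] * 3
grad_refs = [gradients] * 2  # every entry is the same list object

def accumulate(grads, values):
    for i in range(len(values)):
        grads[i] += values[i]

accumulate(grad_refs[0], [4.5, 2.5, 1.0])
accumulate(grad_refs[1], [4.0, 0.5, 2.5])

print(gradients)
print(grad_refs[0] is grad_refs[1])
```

Key concept: gradient accumulation aliasing.
Step by step:
`gradients = [0.0] * 3` → gradients = [0.0, 0.0, 0.0]
`grad_refs = [gradients] * 2` → grad_refs = [[0.0, 0.0, 0.0], [0.0, 0.0, 0.0]]
`accumulate(grad_refs[0], [4.5, 2.5, 1.0])` → gradients = [4.5, 2.5, 1.0]; grad_refs = [[4.5, 2.5, 1.0], [4.5, 2.5, 1.0]]
`accumulate(grad_refs[1], [4.0, 0.5, 2.5])` → gradients = [8.5, 3.0, 3.5]; grad_refs = [[8.5, 3.0, 3.5], [8.5, 3.0, 3.5]]
`print(gradients)` → prints [8.5, 3.0, 3.5]
`print(grad_refs[0] is grad_refs[1])` → prints True

Answer:
[8.5, 3.0, 3.5]
True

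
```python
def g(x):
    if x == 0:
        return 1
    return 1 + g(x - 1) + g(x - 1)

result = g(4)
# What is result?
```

g(x) = 1 + 2·g(x-1), g(0)=1. Closed form: (1+1)·2^4 - 1 = 31.

Answer: 31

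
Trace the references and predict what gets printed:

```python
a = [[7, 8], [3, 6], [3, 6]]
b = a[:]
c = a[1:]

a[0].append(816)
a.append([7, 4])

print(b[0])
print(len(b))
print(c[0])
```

Key concept: slice with nested mutation.
Step by step:
`a = [[7, 8], [3, 6], [3, 6]]` → a = [[7, 8], [3, 6], [3, 6]]
`b = a[:]` → b = [[7, 8], [3, 6], [3, 6]]
`c = a[1:]` → c = [[3, 6], [3, 6]]
`a[0].append(816)` → a = [[7, 8, 816], [3, 6], [3, 6]]; b = [[7, 8, 816], [3, 6], [3, 6]]
`a.append([7, 4])` → a = [[7, 8, 816], [3, 6], [3, 6], [7, 4]]
`print(b[0])` → prints [7, 8, 816]
`print(len(b))` → prints 3
`print(c[0])` → prints [3, 6]

Answer:
[7, 8, 816]
3
[3, 6]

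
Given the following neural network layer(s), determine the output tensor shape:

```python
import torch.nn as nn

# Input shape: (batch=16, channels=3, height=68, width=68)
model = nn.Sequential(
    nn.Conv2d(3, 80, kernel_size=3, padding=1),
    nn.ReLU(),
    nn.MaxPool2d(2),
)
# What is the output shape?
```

Input: (16, 3, 68, 68) -> after Conv2d: (16, 80, 68, 68) -> after ReLU: (16, 80, 68, 68) -> Output: (16, 80, 34, 34)

Answer: (16, 80, 34, 34)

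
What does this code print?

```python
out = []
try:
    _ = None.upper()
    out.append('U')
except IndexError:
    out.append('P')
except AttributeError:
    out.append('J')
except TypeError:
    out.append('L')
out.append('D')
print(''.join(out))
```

Execution trace: 'J' (except AttributeError) → 'D' (after the try/except). Output: JD

Answer: JD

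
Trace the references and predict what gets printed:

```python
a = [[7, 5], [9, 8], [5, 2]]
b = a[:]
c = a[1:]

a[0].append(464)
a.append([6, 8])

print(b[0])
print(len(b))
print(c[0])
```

Key concept: slice with nested mutation.
Step by step:
`a = [[7, 5], [9, 8], [5, 2]]` → a = [[7, 5], [9, 8], [5, 2]]
`b = a[:]` → b = [[7, 5], [9, 8], [5, 2]]
`c = a[1:]` → c = [[9, 8], [5, 2]]
`a[0].append(464)` → a = [[7, 5, 464], [9, 8], [5, 2]]; b = [[7, 5, 464], [9, 8], [5, 2]]
`a.append([6, 8])` → a = [[7, 5, 464], [9, 8], [5, 2], [6, 8]]
`print(b[0])` → prints [7, 5, 464]
`print(len(b))` → prints 3
`print(c[0])` → prints [9, 8]

Answer:
[7, 5, 464]
3
[9, 8]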